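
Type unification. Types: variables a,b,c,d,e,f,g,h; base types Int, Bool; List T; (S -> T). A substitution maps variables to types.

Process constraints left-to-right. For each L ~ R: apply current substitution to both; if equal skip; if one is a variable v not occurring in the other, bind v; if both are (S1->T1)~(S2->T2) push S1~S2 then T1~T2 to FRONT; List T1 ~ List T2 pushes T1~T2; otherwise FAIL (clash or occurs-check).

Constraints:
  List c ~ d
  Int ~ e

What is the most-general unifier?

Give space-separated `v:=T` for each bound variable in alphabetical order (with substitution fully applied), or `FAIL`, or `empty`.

Answer: d:=List c e:=Int

Derivation:
step 1: unify List c ~ d  [subst: {-} | 1 pending]
  bind d := List c
step 2: unify Int ~ e  [subst: {d:=List c} | 0 pending]
  bind e := Int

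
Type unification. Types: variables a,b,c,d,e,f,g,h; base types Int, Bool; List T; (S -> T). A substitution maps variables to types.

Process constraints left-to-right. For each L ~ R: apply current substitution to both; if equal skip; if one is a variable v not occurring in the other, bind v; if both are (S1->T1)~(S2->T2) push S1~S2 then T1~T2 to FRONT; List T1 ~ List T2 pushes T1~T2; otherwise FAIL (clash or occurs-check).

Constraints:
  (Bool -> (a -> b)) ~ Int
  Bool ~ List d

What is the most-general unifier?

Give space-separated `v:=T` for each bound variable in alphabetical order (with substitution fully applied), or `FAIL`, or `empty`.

Answer: FAIL

Derivation:
step 1: unify (Bool -> (a -> b)) ~ Int  [subst: {-} | 1 pending]
  clash: (Bool -> (a -> b)) vs Int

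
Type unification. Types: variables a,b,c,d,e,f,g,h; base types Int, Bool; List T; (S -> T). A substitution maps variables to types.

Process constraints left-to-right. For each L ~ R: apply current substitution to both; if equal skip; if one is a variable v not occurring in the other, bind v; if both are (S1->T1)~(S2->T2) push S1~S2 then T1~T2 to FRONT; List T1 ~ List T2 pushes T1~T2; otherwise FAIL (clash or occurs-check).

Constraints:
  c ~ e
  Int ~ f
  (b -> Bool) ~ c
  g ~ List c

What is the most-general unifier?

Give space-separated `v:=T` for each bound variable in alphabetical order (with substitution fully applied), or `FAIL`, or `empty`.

step 1: unify c ~ e  [subst: {-} | 3 pending]
  bind c := e
step 2: unify Int ~ f  [subst: {c:=e} | 2 pending]
  bind f := Int
step 3: unify (b -> Bool) ~ e  [subst: {c:=e, f:=Int} | 1 pending]
  bind e := (b -> Bool)
step 4: unify g ~ List (b -> Bool)  [subst: {c:=e, f:=Int, e:=(b -> Bool)} | 0 pending]
  bind g := List (b -> Bool)

Answer: c:=(b -> Bool) e:=(b -> Bool) f:=Int g:=List (b -> Bool)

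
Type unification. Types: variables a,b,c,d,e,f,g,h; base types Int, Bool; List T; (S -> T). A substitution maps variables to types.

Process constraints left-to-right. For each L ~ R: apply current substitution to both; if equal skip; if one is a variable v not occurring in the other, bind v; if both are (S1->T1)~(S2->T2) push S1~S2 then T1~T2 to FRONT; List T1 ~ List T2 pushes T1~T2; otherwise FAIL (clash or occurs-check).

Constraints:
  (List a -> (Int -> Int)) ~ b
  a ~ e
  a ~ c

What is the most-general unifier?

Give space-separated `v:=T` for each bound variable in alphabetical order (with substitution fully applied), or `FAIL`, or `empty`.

step 1: unify (List a -> (Int -> Int)) ~ b  [subst: {-} | 2 pending]
  bind b := (List a -> (Int -> Int))
step 2: unify a ~ e  [subst: {b:=(List a -> (Int -> Int))} | 1 pending]
  bind a := e
step 3: unify e ~ c  [subst: {b:=(List a -> (Int -> Int)), a:=e} | 0 pending]
  bind e := c

Answer: a:=c b:=(List c -> (Int -> Int)) e:=c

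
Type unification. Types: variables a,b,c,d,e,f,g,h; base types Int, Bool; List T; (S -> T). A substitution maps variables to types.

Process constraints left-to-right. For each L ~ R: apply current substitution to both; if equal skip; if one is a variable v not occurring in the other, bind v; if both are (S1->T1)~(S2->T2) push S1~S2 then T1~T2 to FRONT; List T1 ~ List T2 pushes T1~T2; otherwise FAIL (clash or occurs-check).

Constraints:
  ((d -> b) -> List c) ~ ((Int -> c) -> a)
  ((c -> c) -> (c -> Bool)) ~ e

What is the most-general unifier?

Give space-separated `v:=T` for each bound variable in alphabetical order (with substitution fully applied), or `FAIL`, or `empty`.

Answer: a:=List c b:=c d:=Int e:=((c -> c) -> (c -> Bool))

Derivation:
step 1: unify ((d -> b) -> List c) ~ ((Int -> c) -> a)  [subst: {-} | 1 pending]
  -> decompose arrow: push (d -> b)~(Int -> c), List c~a
step 2: unify (d -> b) ~ (Int -> c)  [subst: {-} | 2 pending]
  -> decompose arrow: push d~Int, b~c
step 3: unify d ~ Int  [subst: {-} | 3 pending]
  bind d := Int
step 4: unify b ~ c  [subst: {d:=Int} | 2 pending]
  bind b := c
step 5: unify List c ~ a  [subst: {d:=Int, b:=c} | 1 pending]
  bind a := List c
step 6: unify ((c -> c) -> (c -> Bool)) ~ e  [subst: {d:=Int, b:=c, a:=List c} | 0 pending]
  bind e := ((c -> c) -> (c -> Bool))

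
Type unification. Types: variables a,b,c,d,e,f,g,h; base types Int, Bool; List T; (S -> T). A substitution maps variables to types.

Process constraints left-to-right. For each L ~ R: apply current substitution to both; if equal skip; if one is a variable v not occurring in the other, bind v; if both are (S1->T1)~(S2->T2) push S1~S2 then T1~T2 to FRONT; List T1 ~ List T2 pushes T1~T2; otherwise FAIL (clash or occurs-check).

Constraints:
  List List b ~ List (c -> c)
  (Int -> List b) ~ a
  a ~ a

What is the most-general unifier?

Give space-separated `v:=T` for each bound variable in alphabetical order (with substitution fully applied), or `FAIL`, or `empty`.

Answer: FAIL

Derivation:
step 1: unify List List b ~ List (c -> c)  [subst: {-} | 2 pending]
  -> decompose List: push List b~(c -> c)
step 2: unify List b ~ (c -> c)  [subst: {-} | 2 pending]
  clash: List b vs (c -> c)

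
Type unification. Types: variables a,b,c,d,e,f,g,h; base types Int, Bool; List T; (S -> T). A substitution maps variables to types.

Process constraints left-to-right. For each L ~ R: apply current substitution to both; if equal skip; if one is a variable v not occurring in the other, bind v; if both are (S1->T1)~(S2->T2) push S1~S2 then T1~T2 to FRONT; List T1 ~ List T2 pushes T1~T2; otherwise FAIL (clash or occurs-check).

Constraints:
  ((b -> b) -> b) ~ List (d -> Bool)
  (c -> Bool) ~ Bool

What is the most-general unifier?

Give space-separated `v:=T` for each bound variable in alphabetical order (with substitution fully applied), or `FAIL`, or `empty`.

step 1: unify ((b -> b) -> b) ~ List (d -> Bool)  [subst: {-} | 1 pending]
  clash: ((b -> b) -> b) vs List (d -> Bool)

Answer: FAIL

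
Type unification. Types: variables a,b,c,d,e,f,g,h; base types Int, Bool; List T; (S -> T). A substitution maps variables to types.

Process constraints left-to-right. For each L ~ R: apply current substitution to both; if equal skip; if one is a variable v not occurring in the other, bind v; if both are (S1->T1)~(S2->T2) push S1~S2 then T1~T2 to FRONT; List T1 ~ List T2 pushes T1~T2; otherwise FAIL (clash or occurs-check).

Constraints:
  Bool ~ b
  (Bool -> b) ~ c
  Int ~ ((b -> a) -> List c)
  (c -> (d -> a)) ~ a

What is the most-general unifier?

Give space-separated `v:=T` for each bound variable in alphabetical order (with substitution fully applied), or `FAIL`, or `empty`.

step 1: unify Bool ~ b  [subst: {-} | 3 pending]
  bind b := Bool
step 2: unify (Bool -> Bool) ~ c  [subst: {b:=Bool} | 2 pending]
  bind c := (Bool -> Bool)
step 3: unify Int ~ ((Bool -> a) -> List (Bool -> Bool))  [subst: {b:=Bool, c:=(Bool -> Bool)} | 1 pending]
  clash: Int vs ((Bool -> a) -> List (Bool -> Bool))

Answer: FAIL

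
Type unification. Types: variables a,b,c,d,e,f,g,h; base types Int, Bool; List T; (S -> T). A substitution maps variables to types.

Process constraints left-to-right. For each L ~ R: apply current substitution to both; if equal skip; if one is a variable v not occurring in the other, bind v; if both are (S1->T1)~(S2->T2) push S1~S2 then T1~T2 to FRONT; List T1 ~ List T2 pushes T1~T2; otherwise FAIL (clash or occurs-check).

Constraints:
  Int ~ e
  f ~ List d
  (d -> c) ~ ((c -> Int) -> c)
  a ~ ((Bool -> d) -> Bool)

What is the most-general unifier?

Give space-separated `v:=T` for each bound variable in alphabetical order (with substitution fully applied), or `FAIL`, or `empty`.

step 1: unify Int ~ e  [subst: {-} | 3 pending]
  bind e := Int
step 2: unify f ~ List d  [subst: {e:=Int} | 2 pending]
  bind f := List d
step 3: unify (d -> c) ~ ((c -> Int) -> c)  [subst: {e:=Int, f:=List d} | 1 pending]
  -> decompose arrow: push d~(c -> Int), c~c
step 4: unify d ~ (c -> Int)  [subst: {e:=Int, f:=List d} | 2 pending]
  bind d := (c -> Int)
step 5: unify c ~ c  [subst: {e:=Int, f:=List d, d:=(c -> Int)} | 1 pending]
  -> identical, skip
step 6: unify a ~ ((Bool -> (c -> Int)) -> Bool)  [subst: {e:=Int, f:=List d, d:=(c -> Int)} | 0 pending]
  bind a := ((Bool -> (c -> Int)) -> Bool)

Answer: a:=((Bool -> (c -> Int)) -> Bool) d:=(c -> Int) e:=Int f:=List (c -> Int)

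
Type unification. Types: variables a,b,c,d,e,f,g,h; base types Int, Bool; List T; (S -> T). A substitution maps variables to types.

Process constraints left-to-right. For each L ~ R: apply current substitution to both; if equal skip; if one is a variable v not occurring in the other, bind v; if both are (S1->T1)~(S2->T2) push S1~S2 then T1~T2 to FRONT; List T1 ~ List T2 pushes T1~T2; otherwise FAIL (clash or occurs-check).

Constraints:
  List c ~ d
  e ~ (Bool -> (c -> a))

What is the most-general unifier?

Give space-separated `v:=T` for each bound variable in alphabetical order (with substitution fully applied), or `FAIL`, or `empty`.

Answer: d:=List c e:=(Bool -> (c -> a))

Derivation:
step 1: unify List c ~ d  [subst: {-} | 1 pending]
  bind d := List c
step 2: unify e ~ (Bool -> (c -> a))  [subst: {d:=List c} | 0 pending]
  bind e := (Bool -> (c -> a))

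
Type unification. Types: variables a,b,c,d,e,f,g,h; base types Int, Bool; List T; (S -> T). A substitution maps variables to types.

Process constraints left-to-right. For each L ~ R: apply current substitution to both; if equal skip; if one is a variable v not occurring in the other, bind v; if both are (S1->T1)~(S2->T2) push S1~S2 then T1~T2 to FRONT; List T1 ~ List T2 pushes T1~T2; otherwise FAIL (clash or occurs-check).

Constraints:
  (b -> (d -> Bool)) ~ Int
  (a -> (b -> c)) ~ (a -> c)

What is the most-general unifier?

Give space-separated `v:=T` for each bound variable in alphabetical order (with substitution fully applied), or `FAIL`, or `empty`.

Answer: FAIL

Derivation:
step 1: unify (b -> (d -> Bool)) ~ Int  [subst: {-} | 1 pending]
  clash: (b -> (d -> Bool)) vs Int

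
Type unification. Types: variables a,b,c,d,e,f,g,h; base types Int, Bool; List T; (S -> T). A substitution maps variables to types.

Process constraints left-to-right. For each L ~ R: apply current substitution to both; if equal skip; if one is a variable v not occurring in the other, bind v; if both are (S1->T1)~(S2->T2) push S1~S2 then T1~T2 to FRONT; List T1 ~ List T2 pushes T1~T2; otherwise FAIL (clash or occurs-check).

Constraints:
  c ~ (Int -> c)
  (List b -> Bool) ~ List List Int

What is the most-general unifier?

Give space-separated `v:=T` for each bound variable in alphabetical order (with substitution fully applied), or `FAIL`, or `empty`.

step 1: unify c ~ (Int -> c)  [subst: {-} | 1 pending]
  occurs-check fail: c in (Int -> c)

Answer: FAIL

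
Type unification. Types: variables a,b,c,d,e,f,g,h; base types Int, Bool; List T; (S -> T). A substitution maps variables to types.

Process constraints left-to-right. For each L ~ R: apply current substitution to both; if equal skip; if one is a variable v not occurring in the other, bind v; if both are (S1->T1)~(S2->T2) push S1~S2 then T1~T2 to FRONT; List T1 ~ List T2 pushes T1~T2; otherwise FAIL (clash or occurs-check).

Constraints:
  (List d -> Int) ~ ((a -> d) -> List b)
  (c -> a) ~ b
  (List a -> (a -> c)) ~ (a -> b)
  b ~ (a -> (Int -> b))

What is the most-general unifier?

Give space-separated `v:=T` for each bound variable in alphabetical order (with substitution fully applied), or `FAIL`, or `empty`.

step 1: unify (List d -> Int) ~ ((a -> d) -> List b)  [subst: {-} | 3 pending]
  -> decompose arrow: push List d~(a -> d), Int~List b
step 2: unify List d ~ (a -> d)  [subst: {-} | 4 pending]
  clash: List d vs (a -> d)

Answer: FAIL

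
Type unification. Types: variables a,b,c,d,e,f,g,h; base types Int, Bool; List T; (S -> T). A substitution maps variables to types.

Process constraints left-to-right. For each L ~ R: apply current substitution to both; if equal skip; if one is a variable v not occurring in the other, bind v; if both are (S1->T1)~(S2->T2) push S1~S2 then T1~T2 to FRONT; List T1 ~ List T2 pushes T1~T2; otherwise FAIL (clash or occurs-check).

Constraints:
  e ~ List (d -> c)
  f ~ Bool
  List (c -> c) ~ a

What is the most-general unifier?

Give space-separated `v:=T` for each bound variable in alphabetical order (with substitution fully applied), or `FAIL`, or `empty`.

step 1: unify e ~ List (d -> c)  [subst: {-} | 2 pending]
  bind e := List (d -> c)
step 2: unify f ~ Bool  [subst: {e:=List (d -> c)} | 1 pending]
  bind f := Bool
step 3: unify List (c -> c) ~ a  [subst: {e:=List (d -> c), f:=Bool} | 0 pending]
  bind a := List (c -> c)

Answer: a:=List (c -> c) e:=List (d -> c) f:=Bool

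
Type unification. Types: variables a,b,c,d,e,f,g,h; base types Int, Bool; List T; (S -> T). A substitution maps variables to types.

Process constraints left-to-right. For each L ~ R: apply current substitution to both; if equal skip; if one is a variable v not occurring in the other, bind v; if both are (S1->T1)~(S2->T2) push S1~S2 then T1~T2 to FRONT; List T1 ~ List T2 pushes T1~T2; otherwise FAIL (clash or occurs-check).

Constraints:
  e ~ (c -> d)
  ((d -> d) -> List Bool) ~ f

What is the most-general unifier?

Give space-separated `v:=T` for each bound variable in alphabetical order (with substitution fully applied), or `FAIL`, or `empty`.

step 1: unify e ~ (c -> d)  [subst: {-} | 1 pending]
  bind e := (c -> d)
step 2: unify ((d -> d) -> List Bool) ~ f  [subst: {e:=(c -> d)} | 0 pending]
  bind f := ((d -> d) -> List Bool)

Answer: e:=(c -> d) f:=((d -> d) -> List Bool)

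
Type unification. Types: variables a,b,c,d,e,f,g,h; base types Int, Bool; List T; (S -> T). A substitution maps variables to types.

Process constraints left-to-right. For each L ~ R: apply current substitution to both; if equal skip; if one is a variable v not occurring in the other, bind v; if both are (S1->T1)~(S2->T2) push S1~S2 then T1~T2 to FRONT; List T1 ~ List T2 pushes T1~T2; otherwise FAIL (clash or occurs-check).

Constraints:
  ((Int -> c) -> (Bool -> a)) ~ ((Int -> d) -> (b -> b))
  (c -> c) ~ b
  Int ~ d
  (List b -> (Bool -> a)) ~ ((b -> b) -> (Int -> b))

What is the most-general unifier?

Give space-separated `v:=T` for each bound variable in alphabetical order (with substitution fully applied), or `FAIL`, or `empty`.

step 1: unify ((Int -> c) -> (Bool -> a)) ~ ((Int -> d) -> (b -> b))  [subst: {-} | 3 pending]
  -> decompose arrow: push (Int -> c)~(Int -> d), (Bool -> a)~(b -> b)
step 2: unify (Int -> c) ~ (Int -> d)  [subst: {-} | 4 pending]
  -> decompose arrow: push Int~Int, c~d
step 3: unify Int ~ Int  [subst: {-} | 5 pending]
  -> identical, skip
step 4: unify c ~ d  [subst: {-} | 4 pending]
  bind c := d
step 5: unify (Bool -> a) ~ (b -> b)  [subst: {c:=d} | 3 pending]
  -> decompose arrow: push Bool~b, a~b
step 6: unify Bool ~ b  [subst: {c:=d} | 4 pending]
  bind b := Bool
step 7: unify a ~ Bool  [subst: {c:=d, b:=Bool} | 3 pending]
  bind a := Bool
step 8: unify (d -> d) ~ Bool  [subst: {c:=d, b:=Bool, a:=Bool} | 2 pending]
  clash: (d -> d) vs Bool

Answer: FAIL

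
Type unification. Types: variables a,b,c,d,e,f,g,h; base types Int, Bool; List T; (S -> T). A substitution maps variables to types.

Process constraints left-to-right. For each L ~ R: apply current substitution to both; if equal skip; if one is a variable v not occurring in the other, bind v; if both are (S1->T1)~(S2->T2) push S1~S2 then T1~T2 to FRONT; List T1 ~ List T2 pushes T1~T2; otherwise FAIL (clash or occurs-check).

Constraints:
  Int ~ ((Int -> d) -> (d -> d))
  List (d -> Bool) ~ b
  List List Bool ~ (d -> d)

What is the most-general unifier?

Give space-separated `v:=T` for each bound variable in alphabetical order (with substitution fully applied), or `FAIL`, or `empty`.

step 1: unify Int ~ ((Int -> d) -> (d -> d))  [subst: {-} | 2 pending]
  clash: Int vs ((Int -> d) -> (d -> d))

Answer: FAIL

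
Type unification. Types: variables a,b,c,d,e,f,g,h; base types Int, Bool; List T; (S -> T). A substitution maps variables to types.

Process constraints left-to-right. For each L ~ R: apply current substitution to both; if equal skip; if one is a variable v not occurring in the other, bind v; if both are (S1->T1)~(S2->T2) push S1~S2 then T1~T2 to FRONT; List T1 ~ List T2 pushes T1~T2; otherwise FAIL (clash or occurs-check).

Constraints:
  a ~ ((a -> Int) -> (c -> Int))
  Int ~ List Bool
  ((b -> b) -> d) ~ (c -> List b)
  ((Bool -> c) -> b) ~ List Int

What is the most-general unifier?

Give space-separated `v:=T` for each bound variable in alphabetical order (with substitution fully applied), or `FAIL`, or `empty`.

Answer: FAIL

Derivation:
step 1: unify a ~ ((a -> Int) -> (c -> Int))  [subst: {-} | 3 pending]
  occurs-check fail: a in ((a -> Int) -> (c -> Int))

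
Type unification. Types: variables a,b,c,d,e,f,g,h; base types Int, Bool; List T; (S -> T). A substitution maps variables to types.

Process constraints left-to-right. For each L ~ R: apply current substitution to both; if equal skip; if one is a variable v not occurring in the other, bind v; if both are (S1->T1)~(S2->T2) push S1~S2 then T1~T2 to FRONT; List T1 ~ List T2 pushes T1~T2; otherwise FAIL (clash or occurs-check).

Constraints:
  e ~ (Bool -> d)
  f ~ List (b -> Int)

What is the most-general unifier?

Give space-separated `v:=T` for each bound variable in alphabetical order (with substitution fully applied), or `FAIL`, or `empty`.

step 1: unify e ~ (Bool -> d)  [subst: {-} | 1 pending]
  bind e := (Bool -> d)
step 2: unify f ~ List (b -> Int)  [subst: {e:=(Bool -> d)} | 0 pending]
  bind f := List (b -> Int)

Answer: e:=(Bool -> d) f:=List (b -> Int)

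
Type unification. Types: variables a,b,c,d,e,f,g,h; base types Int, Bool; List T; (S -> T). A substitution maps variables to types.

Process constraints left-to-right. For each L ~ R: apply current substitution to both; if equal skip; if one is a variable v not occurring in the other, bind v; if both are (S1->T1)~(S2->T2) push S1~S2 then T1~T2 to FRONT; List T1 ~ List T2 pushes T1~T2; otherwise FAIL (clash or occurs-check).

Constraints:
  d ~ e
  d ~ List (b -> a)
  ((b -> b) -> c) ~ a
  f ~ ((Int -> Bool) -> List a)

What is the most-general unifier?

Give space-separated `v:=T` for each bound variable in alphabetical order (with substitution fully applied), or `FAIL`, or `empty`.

Answer: a:=((b -> b) -> c) d:=List (b -> ((b -> b) -> c)) e:=List (b -> ((b -> b) -> c)) f:=((Int -> Bool) -> List ((b -> b) -> c))

Derivation:
step 1: unify d ~ e  [subst: {-} | 3 pending]
  bind d := e
step 2: unify e ~ List (b -> a)  [subst: {d:=e} | 2 pending]
  bind e := List (b -> a)
step 3: unify ((b -> b) -> c) ~ a  [subst: {d:=e, e:=List (b -> a)} | 1 pending]
  bind a := ((b -> b) -> c)
step 4: unify f ~ ((Int -> Bool) -> List ((b -> b) -> c))  [subst: {d:=e, e:=List (b -> a), a:=((b -> b) -> c)} | 0 pending]
  bind f := ((Int -> Bool) -> List ((b -> b) -> c))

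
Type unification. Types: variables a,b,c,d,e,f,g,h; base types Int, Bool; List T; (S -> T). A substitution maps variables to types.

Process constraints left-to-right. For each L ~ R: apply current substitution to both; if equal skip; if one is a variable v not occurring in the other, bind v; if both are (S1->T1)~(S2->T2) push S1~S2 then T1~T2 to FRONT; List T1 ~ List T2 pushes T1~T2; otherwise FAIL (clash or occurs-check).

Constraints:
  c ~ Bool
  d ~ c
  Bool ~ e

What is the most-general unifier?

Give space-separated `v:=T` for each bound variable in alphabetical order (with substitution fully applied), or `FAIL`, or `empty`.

step 1: unify c ~ Bool  [subst: {-} | 2 pending]
  bind c := Bool
step 2: unify d ~ Bool  [subst: {c:=Bool} | 1 pending]
  bind d := Bool
step 3: unify Bool ~ e  [subst: {c:=Bool, d:=Bool} | 0 pending]
  bind e := Bool

Answer: c:=Bool d:=Bool e:=Bool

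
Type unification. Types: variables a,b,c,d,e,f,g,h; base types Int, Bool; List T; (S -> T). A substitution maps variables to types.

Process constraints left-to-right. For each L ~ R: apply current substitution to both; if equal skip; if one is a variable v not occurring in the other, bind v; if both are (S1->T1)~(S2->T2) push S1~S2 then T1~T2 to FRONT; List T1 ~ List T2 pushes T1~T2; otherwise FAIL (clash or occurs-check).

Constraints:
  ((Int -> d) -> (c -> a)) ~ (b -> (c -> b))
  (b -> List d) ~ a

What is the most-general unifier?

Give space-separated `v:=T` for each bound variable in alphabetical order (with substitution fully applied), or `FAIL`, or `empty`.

step 1: unify ((Int -> d) -> (c -> a)) ~ (b -> (c -> b))  [subst: {-} | 1 pending]
  -> decompose arrow: push (Int -> d)~b, (c -> a)~(c -> b)
step 2: unify (Int -> d) ~ b  [subst: {-} | 2 pending]
  bind b := (Int -> d)
step 3: unify (c -> a) ~ (c -> (Int -> d))  [subst: {b:=(Int -> d)} | 1 pending]
  -> decompose arrow: push c~c, a~(Int -> d)
step 4: unify c ~ c  [subst: {b:=(Int -> d)} | 2 pending]
  -> identical, skip
step 5: unify a ~ (Int -> d)  [subst: {b:=(Int -> d)} | 1 pending]
  bind a := (Int -> d)
step 6: unify ((Int -> d) -> List d) ~ (Int -> d)  [subst: {b:=(Int -> d), a:=(Int -> d)} | 0 pending]
  -> decompose arrow: push (Int -> d)~Int, List d~d
step 7: unify (Int -> d) ~ Int  [subst: {b:=(Int -> d), a:=(Int -> d)} | 1 pending]
  clash: (Int -> d) vs Int

Answer: FAIL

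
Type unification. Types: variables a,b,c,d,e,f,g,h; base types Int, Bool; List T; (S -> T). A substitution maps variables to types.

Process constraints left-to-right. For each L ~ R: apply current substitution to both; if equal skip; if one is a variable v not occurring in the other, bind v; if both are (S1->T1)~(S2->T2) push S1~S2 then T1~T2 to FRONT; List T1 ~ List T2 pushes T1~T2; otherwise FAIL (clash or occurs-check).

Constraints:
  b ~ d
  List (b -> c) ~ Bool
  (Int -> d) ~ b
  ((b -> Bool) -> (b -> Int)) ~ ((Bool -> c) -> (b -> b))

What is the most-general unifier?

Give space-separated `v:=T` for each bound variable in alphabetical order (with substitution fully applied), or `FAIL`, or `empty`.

step 1: unify b ~ d  [subst: {-} | 3 pending]
  bind b := d
step 2: unify List (d -> c) ~ Bool  [subst: {b:=d} | 2 pending]
  clash: List (d -> c) vs Bool

Answer: FAIL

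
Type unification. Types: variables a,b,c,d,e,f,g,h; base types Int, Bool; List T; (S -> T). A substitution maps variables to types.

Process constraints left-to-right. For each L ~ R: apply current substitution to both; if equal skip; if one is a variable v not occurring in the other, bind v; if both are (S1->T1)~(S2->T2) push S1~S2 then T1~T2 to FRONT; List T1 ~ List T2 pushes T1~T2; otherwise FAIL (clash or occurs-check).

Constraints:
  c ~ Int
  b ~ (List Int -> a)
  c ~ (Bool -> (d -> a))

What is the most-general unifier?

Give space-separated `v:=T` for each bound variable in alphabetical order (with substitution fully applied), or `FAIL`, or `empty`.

step 1: unify c ~ Int  [subst: {-} | 2 pending]
  bind c := Int
step 2: unify b ~ (List Int -> a)  [subst: {c:=Int} | 1 pending]
  bind b := (List Int -> a)
step 3: unify Int ~ (Bool -> (d -> a))  [subst: {c:=Int, b:=(List Int -> a)} | 0 pending]
  clash: Int vs (Bool -> (d -> a))

Answer: FAIL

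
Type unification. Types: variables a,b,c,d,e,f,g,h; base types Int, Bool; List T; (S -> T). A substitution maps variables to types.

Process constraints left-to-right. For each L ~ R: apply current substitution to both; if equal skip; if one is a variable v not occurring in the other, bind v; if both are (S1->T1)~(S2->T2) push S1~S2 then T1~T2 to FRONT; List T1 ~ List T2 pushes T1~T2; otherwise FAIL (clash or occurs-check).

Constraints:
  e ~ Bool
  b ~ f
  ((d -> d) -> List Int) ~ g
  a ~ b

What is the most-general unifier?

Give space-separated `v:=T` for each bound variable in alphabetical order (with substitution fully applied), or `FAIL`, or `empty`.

Answer: a:=f b:=f e:=Bool g:=((d -> d) -> List Int)

Derivation:
step 1: unify e ~ Bool  [subst: {-} | 3 pending]
  bind e := Bool
step 2: unify b ~ f  [subst: {e:=Bool} | 2 pending]
  bind b := f
step 3: unify ((d -> d) -> List Int) ~ g  [subst: {e:=Bool, b:=f} | 1 pending]
  bind g := ((d -> d) -> List Int)
step 4: unify a ~ f  [subst: {e:=Bool, b:=f, g:=((d -> d) -> List Int)} | 0 pending]
  bind a := f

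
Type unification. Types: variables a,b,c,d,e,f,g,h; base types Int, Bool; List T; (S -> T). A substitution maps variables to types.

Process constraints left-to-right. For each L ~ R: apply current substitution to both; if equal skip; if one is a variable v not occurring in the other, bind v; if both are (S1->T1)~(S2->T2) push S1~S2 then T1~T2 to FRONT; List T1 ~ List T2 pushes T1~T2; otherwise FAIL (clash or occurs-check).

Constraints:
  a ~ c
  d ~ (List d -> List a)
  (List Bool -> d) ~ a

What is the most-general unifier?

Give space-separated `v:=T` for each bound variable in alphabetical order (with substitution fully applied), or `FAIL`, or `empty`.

Answer: FAIL

Derivation:
step 1: unify a ~ c  [subst: {-} | 2 pending]
  bind a := c
step 2: unify d ~ (List d -> List c)  [subst: {a:=c} | 1 pending]
  occurs-check fail: d in (List d -> List c)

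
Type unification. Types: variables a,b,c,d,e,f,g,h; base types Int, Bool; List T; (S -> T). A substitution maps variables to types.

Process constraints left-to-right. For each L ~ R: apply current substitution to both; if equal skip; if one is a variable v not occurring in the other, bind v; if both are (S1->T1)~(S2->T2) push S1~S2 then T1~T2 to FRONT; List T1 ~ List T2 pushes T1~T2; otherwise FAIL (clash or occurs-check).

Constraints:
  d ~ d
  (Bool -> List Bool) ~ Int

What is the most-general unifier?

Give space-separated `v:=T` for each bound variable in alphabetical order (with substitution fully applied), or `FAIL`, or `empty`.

Answer: FAIL

Derivation:
step 1: unify d ~ d  [subst: {-} | 1 pending]
  -> identical, skip
step 2: unify (Bool -> List Bool) ~ Int  [subst: {-} | 0 pending]
  clash: (Bool -> List Bool) vs Int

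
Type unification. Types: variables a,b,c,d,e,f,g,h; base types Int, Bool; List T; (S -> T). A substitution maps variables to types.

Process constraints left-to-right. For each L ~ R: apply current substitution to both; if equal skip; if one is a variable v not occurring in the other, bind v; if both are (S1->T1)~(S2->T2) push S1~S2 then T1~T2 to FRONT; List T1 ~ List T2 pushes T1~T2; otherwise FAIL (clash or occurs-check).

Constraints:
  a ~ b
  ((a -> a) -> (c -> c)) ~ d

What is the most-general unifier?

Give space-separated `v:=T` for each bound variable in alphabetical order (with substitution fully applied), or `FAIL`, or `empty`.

Answer: a:=b d:=((b -> b) -> (c -> c))

Derivation:
step 1: unify a ~ b  [subst: {-} | 1 pending]
  bind a := b
step 2: unify ((b -> b) -> (c -> c)) ~ d  [subst: {a:=b} | 0 pending]
  bind d := ((b -> b) -> (c -> c))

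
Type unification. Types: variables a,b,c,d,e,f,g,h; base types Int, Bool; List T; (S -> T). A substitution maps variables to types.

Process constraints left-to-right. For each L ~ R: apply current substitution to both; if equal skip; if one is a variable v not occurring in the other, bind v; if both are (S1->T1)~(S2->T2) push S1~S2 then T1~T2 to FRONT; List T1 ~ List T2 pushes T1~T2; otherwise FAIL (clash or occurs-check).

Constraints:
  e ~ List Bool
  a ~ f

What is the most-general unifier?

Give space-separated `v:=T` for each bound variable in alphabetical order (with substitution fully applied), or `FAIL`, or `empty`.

Answer: a:=f e:=List Bool

Derivation:
step 1: unify e ~ List Bool  [subst: {-} | 1 pending]
  bind e := List Bool
step 2: unify a ~ f  [subst: {e:=List Bool} | 0 pending]
  bind a := f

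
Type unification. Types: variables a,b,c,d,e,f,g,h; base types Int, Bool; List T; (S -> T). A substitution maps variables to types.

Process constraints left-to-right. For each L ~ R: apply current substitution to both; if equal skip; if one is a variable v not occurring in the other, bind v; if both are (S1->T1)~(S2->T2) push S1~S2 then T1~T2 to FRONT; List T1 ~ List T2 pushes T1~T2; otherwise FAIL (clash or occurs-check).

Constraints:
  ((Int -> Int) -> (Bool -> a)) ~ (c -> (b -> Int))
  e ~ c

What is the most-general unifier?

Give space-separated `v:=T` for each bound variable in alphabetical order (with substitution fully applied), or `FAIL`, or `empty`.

Answer: a:=Int b:=Bool c:=(Int -> Int) e:=(Int -> Int)

Derivation:
step 1: unify ((Int -> Int) -> (Bool -> a)) ~ (c -> (b -> Int))  [subst: {-} | 1 pending]
  -> decompose arrow: push (Int -> Int)~c, (Bool -> a)~(b -> Int)
step 2: unify (Int -> Int) ~ c  [subst: {-} | 2 pending]
  bind c := (Int -> Int)
step 3: unify (Bool -> a) ~ (b -> Int)  [subst: {c:=(Int -> Int)} | 1 pending]
  -> decompose arrow: push Bool~b, a~Int
step 4: unify Bool ~ b  [subst: {c:=(Int -> Int)} | 2 pending]
  bind b := Bool
step 5: unify a ~ Int  [subst: {c:=(Int -> Int), b:=Bool} | 1 pending]
  bind a := Int
step 6: unify e ~ (Int -> Int)  [subst: {c:=(Int -> Int), b:=Bool, a:=Int} | 0 pending]
  bind e := (Int -> Int)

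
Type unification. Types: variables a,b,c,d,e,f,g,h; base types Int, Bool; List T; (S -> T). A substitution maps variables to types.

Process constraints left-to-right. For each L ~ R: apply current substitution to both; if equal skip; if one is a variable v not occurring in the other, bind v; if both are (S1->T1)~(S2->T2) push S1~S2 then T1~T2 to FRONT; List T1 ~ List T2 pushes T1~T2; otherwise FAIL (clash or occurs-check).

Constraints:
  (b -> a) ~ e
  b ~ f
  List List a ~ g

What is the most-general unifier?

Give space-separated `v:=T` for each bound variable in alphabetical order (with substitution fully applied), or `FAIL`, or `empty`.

Answer: b:=f e:=(f -> a) g:=List List a

Derivation:
step 1: unify (b -> a) ~ e  [subst: {-} | 2 pending]
  bind e := (b -> a)
step 2: unify b ~ f  [subst: {e:=(b -> a)} | 1 pending]
  bind b := f
step 3: unify List List a ~ g  [subst: {e:=(b -> a), b:=f} | 0 pending]
  bind g := List List a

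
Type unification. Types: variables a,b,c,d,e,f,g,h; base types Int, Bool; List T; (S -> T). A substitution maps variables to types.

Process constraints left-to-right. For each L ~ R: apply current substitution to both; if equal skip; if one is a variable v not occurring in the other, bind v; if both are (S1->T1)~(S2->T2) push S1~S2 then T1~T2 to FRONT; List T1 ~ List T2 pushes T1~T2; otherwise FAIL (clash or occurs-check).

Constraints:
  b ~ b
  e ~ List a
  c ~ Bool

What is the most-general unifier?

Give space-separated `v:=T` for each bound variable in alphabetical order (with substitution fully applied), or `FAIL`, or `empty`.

step 1: unify b ~ b  [subst: {-} | 2 pending]
  -> identical, skip
step 2: unify e ~ List a  [subst: {-} | 1 pending]
  bind e := List a
step 3: unify c ~ Bool  [subst: {e:=List a} | 0 pending]
  bind c := Bool

Answer: c:=Bool e:=List a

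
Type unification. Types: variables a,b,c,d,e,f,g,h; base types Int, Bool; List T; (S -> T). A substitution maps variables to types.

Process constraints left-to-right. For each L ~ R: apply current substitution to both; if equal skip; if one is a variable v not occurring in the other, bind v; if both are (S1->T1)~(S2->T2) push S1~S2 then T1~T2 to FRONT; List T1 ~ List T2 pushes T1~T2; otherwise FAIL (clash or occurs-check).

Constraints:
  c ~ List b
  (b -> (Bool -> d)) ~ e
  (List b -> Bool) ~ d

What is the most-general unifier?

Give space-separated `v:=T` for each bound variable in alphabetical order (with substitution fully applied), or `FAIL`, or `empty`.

step 1: unify c ~ List b  [subst: {-} | 2 pending]
  bind c := List b
step 2: unify (b -> (Bool -> d)) ~ e  [subst: {c:=List b} | 1 pending]
  bind e := (b -> (Bool -> d))
step 3: unify (List b -> Bool) ~ d  [subst: {c:=List b, e:=(b -> (Bool -> d))} | 0 pending]
  bind d := (List b -> Bool)

Answer: c:=List b d:=(List b -> Bool) e:=(b -> (Bool -> (List b -> Bool)))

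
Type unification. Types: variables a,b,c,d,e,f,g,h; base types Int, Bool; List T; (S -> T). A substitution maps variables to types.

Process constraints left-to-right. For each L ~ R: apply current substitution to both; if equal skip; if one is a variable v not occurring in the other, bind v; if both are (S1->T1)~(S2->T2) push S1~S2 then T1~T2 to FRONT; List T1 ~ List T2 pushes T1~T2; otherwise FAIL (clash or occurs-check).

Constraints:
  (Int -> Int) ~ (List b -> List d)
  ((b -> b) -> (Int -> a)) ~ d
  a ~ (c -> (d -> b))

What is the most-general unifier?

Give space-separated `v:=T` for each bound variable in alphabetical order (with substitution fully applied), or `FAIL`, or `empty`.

Answer: FAIL

Derivation:
step 1: unify (Int -> Int) ~ (List b -> List d)  [subst: {-} | 2 pending]
  -> decompose arrow: push Int~List b, Int~List d
step 2: unify Int ~ List b  [subst: {-} | 3 pending]
  clash: Int vs List b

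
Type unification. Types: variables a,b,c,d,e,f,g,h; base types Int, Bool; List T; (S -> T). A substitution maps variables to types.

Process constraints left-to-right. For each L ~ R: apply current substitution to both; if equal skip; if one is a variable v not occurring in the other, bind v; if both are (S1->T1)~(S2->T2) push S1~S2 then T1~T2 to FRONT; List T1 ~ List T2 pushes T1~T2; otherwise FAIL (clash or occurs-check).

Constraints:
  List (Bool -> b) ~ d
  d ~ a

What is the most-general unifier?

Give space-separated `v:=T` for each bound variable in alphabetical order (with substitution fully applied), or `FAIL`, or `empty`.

step 1: unify List (Bool -> b) ~ d  [subst: {-} | 1 pending]
  bind d := List (Bool -> b)
step 2: unify List (Bool -> b) ~ a  [subst: {d:=List (Bool -> b)} | 0 pending]
  bind a := List (Bool -> b)

Answer: a:=List (Bool -> b) d:=List (Bool -> b)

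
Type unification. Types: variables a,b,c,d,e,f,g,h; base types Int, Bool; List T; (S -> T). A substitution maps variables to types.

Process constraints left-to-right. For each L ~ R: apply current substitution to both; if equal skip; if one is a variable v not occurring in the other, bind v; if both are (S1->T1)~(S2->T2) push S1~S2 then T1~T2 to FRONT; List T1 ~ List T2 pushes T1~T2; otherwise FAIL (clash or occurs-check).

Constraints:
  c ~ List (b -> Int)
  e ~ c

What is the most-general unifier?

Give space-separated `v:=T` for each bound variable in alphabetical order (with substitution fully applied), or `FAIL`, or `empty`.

step 1: unify c ~ List (b -> Int)  [subst: {-} | 1 pending]
  bind c := List (b -> Int)
step 2: unify e ~ List (b -> Int)  [subst: {c:=List (b -> Int)} | 0 pending]
  bind e := List (b -> Int)

Answer: c:=List (b -> Int) e:=List (b -> Int)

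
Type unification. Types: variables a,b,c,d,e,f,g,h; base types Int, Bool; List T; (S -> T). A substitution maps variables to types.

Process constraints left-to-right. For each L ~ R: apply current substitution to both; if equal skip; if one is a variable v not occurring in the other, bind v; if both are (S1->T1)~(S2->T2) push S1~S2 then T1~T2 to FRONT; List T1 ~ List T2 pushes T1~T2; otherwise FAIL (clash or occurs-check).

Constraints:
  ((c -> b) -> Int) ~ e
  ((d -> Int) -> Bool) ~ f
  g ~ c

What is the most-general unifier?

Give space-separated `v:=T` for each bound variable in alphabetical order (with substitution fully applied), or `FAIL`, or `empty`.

step 1: unify ((c -> b) -> Int) ~ e  [subst: {-} | 2 pending]
  bind e := ((c -> b) -> Int)
step 2: unify ((d -> Int) -> Bool) ~ f  [subst: {e:=((c -> b) -> Int)} | 1 pending]
  bind f := ((d -> Int) -> Bool)
step 3: unify g ~ c  [subst: {e:=((c -> b) -> Int), f:=((d -> Int) -> Bool)} | 0 pending]
  bind g := c

Answer: e:=((c -> b) -> Int) f:=((d -> Int) -> Bool) g:=c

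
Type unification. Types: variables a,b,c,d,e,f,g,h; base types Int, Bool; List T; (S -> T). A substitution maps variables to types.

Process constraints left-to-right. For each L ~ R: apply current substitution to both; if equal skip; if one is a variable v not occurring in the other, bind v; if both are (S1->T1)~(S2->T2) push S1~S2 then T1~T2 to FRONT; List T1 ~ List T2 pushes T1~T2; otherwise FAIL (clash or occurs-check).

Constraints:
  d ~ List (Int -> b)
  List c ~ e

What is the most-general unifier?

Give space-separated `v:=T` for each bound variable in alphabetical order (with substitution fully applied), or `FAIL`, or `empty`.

Answer: d:=List (Int -> b) e:=List c

Derivation:
step 1: unify d ~ List (Int -> b)  [subst: {-} | 1 pending]
  bind d := List (Int -> b)
step 2: unify List c ~ e  [subst: {d:=List (Int -> b)} | 0 pending]
  bind e := List c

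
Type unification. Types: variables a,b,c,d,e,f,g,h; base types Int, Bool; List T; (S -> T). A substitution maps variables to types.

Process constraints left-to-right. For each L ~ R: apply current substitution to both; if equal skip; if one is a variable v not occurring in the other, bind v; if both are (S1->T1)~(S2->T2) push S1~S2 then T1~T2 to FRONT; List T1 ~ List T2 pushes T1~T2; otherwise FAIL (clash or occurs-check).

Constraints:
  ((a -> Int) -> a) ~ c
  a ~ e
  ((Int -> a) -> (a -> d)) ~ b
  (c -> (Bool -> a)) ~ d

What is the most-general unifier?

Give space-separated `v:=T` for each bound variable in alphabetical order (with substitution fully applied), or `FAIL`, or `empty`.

Answer: a:=e b:=((Int -> e) -> (e -> (((e -> Int) -> e) -> (Bool -> e)))) c:=((e -> Int) -> e) d:=(((e -> Int) -> e) -> (Bool -> e))

Derivation:
step 1: unify ((a -> Int) -> a) ~ c  [subst: {-} | 3 pending]
  bind c := ((a -> Int) -> a)
step 2: unify a ~ e  [subst: {c:=((a -> Int) -> a)} | 2 pending]
  bind a := e
step 3: unify ((Int -> e) -> (e -> d)) ~ b  [subst: {c:=((a -> Int) -> a), a:=e} | 1 pending]
  bind b := ((Int -> e) -> (e -> d))
step 4: unify (((e -> Int) -> e) -> (Bool -> e)) ~ d  [subst: {c:=((a -> Int) -> a), a:=e, b:=((Int -> e) -> (e -> d))} | 0 pending]
  bind d := (((e -> Int) -> e) -> (Bool -> e))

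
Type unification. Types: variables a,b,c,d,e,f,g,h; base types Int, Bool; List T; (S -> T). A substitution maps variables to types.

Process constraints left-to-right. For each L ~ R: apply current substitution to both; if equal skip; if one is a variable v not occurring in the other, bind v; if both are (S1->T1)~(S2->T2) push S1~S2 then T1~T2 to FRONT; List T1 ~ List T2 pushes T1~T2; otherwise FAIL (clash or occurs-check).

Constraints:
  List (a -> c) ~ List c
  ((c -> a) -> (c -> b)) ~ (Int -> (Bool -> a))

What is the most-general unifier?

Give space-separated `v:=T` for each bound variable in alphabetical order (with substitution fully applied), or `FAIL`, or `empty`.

Answer: FAIL

Derivation:
step 1: unify List (a -> c) ~ List c  [subst: {-} | 1 pending]
  -> decompose List: push (a -> c)~c
step 2: unify (a -> c) ~ c  [subst: {-} | 1 pending]
  occurs-check fail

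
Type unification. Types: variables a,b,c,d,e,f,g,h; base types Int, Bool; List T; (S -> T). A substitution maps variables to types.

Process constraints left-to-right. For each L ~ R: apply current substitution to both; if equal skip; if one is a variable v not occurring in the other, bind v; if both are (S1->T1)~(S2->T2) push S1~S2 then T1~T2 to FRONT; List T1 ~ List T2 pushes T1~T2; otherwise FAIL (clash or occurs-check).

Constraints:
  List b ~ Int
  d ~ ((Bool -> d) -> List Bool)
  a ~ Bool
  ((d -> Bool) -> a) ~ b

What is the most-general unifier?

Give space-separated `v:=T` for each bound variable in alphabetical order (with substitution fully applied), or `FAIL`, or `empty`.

Answer: FAIL

Derivation:
step 1: unify List b ~ Int  [subst: {-} | 3 pending]
  clash: List b vs Int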